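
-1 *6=-6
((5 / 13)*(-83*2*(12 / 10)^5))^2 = 1666205945856 / 66015625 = 25239.57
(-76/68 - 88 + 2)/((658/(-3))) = 4443/11186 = 0.40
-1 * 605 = -605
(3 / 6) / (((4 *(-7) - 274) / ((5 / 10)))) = -1 / 1208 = -0.00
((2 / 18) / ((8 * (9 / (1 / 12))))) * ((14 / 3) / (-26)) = -7 / 303264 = -0.00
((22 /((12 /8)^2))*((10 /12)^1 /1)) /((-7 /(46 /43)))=-1.25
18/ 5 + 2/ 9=172/ 45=3.82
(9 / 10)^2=81 / 100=0.81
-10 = -10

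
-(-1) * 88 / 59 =88 / 59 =1.49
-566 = -566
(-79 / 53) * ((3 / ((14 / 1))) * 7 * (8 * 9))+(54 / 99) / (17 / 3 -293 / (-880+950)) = -29121192 / 181313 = -160.61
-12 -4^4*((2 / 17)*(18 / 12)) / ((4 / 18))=-215.29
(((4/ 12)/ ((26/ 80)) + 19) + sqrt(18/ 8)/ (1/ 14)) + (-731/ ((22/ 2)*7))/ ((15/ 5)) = 37899/ 1001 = 37.86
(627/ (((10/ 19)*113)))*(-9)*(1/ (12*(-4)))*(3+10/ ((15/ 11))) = 369303/ 18080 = 20.43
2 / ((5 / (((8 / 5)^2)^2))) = 2.62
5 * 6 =30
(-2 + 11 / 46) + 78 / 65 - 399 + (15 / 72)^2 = -399.52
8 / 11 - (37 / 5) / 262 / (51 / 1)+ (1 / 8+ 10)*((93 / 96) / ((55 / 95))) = 1662080489 / 94068480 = 17.67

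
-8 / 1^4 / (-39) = 8 / 39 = 0.21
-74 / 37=-2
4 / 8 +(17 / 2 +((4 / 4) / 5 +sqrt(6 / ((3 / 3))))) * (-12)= -1039 / 10 - 12 * sqrt(6)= -133.29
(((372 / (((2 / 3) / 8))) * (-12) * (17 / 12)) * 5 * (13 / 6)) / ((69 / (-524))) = 143596960 / 23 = 6243346.09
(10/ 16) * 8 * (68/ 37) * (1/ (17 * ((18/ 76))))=2.28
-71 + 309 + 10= 248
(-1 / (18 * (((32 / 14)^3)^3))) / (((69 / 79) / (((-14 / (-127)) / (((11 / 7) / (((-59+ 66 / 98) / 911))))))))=0.00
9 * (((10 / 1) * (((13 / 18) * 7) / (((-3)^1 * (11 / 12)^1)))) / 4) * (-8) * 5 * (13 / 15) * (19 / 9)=899080 / 297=3027.21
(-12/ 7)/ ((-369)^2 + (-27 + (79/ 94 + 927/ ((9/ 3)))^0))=-12/ 952945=-0.00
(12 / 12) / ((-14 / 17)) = -17 / 14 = -1.21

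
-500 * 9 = -4500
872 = 872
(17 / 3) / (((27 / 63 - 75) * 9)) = -119 / 14094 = -0.01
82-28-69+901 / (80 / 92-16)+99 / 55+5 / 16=-504157 / 6960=-72.44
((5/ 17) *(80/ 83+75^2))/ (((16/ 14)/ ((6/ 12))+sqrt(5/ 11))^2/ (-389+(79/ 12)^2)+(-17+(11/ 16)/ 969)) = -404328199816745779362602430000/ 4157825173390283504759796803+28568943274575369093120000 *sqrt(55)/ 4157825173390283504759796803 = -97.19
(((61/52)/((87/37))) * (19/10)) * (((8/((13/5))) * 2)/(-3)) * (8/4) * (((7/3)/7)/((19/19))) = -171532/132327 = -1.30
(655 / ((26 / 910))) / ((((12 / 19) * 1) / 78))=5662475 / 2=2831237.50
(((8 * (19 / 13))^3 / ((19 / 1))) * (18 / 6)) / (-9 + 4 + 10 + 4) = 184832 / 6591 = 28.04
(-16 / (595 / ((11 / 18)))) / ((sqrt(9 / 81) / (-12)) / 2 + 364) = -704 / 15593165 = -0.00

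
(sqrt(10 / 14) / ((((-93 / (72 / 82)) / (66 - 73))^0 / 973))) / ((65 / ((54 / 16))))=3753 * sqrt(35) / 520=42.70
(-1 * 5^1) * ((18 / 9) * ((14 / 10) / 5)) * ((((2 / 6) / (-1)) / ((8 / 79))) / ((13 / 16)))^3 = 55220368 / 296595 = 186.18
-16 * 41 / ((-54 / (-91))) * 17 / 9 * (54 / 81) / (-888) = 1.57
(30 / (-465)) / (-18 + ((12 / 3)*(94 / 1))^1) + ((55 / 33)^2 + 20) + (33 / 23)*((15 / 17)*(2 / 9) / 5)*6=451368788 / 19526931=23.12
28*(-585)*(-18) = 294840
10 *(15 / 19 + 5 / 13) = 2900 / 247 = 11.74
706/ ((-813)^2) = 706/ 660969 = 0.00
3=3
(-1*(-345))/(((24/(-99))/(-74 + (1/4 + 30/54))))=3333275/32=104164.84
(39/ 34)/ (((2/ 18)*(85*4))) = 351/ 11560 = 0.03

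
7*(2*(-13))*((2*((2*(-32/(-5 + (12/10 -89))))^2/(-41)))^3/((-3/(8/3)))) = -745472000000/368962362959769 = -0.00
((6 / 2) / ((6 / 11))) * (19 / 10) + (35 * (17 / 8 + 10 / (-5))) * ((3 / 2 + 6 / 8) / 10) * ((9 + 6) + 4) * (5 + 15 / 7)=23047 / 160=144.04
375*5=1875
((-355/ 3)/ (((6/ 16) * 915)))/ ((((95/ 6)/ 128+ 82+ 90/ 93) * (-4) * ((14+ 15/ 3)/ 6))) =2253824/ 6878343957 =0.00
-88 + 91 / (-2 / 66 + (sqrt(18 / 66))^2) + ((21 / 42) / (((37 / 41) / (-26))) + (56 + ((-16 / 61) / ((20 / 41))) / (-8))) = 29705443 / 90280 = 329.04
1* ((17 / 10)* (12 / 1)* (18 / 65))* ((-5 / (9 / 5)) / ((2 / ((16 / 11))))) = -1632 / 143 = -11.41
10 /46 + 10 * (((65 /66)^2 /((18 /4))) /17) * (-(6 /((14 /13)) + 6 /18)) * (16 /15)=-140310845 /241428033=-0.58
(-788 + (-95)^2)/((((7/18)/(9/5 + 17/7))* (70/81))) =888706404/8575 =103639.23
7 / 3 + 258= 781 / 3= 260.33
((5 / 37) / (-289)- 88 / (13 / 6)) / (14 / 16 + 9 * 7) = -6452536 / 10147657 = -0.64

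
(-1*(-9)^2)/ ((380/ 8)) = -162/ 95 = -1.71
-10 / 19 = -0.53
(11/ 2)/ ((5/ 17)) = 187/ 10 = 18.70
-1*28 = -28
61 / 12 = 5.08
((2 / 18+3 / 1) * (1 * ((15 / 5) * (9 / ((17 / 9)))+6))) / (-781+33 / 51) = -1610 / 19899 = -0.08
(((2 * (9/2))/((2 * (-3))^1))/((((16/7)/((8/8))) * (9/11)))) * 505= -38885/96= -405.05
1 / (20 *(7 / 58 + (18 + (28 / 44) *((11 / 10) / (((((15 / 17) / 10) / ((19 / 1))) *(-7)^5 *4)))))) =208887 / 75694163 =0.00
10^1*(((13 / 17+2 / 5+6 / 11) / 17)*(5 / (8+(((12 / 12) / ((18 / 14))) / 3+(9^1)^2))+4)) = 183885 / 45067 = 4.08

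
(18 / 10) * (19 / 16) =171 / 80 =2.14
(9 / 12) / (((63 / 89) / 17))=1513 / 84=18.01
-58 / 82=-29 / 41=-0.71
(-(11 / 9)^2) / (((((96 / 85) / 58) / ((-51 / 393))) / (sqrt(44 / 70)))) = 7.89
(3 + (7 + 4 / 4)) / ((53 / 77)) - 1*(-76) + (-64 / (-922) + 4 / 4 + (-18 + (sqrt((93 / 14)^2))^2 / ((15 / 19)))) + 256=9265153281 / 23944340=386.95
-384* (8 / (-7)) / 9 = 1024 / 21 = 48.76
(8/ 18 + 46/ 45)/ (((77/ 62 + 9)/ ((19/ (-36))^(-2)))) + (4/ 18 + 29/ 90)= 21838979/ 20631150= 1.06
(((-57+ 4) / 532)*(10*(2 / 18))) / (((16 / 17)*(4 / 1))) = -4505 / 153216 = -0.03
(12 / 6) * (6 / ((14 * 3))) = 2 / 7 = 0.29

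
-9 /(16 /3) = -27 /16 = -1.69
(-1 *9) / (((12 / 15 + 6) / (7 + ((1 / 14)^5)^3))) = -49003950100710850605 / 5289315248965615616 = -9.26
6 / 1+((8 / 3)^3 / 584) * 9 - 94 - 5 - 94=-40889 / 219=-186.71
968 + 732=1700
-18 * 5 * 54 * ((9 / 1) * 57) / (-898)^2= -623295 / 201601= -3.09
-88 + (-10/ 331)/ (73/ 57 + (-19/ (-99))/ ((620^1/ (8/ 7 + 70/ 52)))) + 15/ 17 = -14819007709047/ 170057376479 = -87.14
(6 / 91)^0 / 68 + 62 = 4217 / 68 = 62.01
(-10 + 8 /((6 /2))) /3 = -22 /9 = -2.44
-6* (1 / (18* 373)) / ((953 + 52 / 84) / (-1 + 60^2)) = -25193 / 7469698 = -0.00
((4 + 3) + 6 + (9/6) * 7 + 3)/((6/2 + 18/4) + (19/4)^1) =106/49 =2.16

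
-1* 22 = -22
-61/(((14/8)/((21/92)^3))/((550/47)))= -22193325/4574792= -4.85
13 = 13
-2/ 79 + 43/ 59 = 3279/ 4661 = 0.70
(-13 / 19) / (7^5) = -13 / 319333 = -0.00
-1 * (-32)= 32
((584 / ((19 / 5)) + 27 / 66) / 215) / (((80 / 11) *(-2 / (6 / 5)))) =-193233 / 3268000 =-0.06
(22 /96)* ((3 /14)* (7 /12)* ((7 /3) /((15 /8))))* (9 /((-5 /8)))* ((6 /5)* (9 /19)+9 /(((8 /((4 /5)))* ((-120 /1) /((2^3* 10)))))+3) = -3619 /2375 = -1.52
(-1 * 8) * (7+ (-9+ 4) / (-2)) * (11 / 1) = -836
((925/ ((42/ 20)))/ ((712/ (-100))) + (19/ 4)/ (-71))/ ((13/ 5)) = -164365055/ 6900348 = -23.82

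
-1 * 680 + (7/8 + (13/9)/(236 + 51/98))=-87182567/128376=-679.12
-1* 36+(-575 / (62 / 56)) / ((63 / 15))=-14848 / 93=-159.66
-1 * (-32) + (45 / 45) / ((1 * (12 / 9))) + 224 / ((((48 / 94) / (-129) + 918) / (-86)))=43655097 / 3710540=11.77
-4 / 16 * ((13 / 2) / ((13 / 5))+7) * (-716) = 3401 / 2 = 1700.50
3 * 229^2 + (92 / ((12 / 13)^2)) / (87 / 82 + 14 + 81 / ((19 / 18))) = 405011898067 / 2574378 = 157324.18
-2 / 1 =-2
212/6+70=105.33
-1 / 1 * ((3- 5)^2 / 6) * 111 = -74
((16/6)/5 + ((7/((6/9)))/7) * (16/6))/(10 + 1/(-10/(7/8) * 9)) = 3264/7193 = 0.45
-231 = -231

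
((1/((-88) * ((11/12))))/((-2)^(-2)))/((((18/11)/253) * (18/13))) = -299/54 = -5.54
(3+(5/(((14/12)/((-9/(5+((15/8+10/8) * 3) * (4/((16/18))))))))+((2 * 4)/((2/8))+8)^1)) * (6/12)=44587/2114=21.09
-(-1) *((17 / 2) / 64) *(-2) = -0.27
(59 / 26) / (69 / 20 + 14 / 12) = 1770 / 3601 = 0.49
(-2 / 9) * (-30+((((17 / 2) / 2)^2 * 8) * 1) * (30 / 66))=-7.93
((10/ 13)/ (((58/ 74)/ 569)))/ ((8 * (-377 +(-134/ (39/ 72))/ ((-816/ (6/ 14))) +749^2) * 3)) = 0.00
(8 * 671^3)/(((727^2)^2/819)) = 1979435930472/279342903841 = 7.09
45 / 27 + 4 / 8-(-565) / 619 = 11437 / 3714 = 3.08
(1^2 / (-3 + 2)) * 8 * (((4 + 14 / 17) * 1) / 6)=-328 / 51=-6.43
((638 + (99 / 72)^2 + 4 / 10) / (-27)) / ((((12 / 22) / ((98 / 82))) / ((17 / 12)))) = -1877434559 / 25505280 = -73.61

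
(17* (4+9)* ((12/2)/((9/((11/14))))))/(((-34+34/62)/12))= -17732/427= -41.53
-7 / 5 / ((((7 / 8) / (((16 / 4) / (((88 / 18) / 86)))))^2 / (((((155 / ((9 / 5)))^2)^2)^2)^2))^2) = -12853998023885627506321006130108638705889456713581993774653255968587473034858703613281250000000000000000 / 2628180114437679869492656607383623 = -4890836040221635672313294000000000000000000000000000000000000000000000.00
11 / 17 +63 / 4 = 1115 / 68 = 16.40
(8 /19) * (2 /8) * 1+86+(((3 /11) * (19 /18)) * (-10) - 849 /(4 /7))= -3517529 /2508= -1402.52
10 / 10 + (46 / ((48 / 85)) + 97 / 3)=2755 / 24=114.79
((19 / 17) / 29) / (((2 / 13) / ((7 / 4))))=1729 / 3944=0.44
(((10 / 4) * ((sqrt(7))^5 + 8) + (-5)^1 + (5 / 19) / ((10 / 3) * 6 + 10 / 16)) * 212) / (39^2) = 1995556 / 953667 + 25970 * sqrt(7) / 1521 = 47.27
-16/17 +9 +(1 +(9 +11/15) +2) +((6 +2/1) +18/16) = 29.92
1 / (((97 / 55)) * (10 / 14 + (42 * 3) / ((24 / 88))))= 0.00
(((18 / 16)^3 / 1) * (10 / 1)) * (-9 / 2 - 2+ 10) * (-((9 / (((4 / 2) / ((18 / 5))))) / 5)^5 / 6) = -5931020266101 / 2000000000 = -2965.51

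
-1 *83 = -83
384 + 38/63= 24230/63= 384.60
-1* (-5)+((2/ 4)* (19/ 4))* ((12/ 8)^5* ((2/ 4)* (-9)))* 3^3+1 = -1118859/ 512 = -2185.27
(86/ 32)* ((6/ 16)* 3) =387/ 128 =3.02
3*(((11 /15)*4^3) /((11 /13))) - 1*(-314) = 480.40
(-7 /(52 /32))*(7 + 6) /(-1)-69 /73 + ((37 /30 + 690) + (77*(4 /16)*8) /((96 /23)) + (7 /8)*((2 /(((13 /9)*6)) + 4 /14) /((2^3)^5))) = 2922544859401 /3731619840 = 783.18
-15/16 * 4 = -15/4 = -3.75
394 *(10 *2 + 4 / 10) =40188 / 5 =8037.60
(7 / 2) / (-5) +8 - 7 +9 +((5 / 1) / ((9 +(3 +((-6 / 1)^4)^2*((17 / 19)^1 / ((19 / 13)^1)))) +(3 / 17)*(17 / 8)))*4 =276173082511 / 29695968270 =9.30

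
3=3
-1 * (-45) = 45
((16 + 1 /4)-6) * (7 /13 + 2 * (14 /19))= 20377 /988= 20.62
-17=-17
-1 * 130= -130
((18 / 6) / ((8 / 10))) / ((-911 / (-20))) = 0.08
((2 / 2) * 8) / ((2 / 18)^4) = 52488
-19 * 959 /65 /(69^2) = -18221 /309465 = -0.06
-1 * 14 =-14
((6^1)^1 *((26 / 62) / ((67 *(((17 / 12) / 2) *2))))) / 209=936 / 7379581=0.00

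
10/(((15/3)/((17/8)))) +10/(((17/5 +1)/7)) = 887/44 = 20.16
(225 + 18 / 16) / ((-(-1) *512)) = 1809 / 4096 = 0.44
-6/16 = -3/8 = -0.38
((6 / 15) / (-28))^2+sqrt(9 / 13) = 1 / 4900+3 * sqrt(13) / 13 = 0.83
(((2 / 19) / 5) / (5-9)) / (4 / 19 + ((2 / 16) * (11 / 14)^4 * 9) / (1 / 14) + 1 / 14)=-10976 / 13106055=-0.00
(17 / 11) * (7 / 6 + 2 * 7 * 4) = 5831 / 66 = 88.35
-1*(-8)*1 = 8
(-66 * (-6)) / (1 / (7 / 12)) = 231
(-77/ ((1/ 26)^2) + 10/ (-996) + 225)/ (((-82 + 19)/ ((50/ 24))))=645246275/ 376488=1713.86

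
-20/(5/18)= -72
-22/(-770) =1/35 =0.03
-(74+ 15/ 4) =-311/ 4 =-77.75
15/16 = 0.94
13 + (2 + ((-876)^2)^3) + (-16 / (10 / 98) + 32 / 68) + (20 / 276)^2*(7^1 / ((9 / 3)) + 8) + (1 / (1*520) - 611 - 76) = 11411069063790802353592855 / 25252344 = 451881578351332547.73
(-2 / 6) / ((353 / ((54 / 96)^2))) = -27 / 90368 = -0.00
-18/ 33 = -6/ 11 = -0.55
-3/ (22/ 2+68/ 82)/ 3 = -41/ 485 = -0.08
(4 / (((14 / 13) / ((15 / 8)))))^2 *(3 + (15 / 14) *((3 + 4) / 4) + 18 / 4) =2851875 / 6272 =454.70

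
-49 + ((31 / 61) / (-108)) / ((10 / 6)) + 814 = 8399669 / 10980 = 765.00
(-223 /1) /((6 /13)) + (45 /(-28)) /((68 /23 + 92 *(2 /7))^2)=-128514700577 /265983168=-483.17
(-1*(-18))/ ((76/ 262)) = 1179/ 19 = 62.05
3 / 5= 0.60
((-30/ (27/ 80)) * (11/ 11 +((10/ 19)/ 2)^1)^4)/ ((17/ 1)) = -29491200/ 2215457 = -13.31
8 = 8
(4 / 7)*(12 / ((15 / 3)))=48 / 35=1.37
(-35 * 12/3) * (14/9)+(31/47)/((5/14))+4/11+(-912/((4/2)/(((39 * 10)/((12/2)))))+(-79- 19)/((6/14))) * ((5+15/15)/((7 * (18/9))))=-2119789808/162855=-13016.42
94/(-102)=-47/51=-0.92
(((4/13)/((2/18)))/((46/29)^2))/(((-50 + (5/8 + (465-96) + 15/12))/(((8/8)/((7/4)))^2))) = 968832/865009691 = 0.00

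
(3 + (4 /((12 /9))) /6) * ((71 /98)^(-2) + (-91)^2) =292278875 /10082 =28990.17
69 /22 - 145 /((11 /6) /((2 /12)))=-221 /22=-10.05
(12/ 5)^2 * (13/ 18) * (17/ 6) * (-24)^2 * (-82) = -13917696/ 25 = -556707.84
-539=-539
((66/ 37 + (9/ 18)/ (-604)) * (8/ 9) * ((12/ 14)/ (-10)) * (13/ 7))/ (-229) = 1035983/ 940375905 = 0.00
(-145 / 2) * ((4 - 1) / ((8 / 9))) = -3915 / 16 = -244.69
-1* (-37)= 37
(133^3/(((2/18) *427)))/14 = 3541.94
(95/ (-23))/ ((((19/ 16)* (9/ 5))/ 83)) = -33200/ 207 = -160.39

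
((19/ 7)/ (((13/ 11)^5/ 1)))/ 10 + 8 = 210984049/ 25990510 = 8.12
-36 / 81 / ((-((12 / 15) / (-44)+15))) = 55 / 1854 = 0.03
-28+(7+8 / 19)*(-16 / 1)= -2788 / 19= -146.74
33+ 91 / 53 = 1840 / 53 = 34.72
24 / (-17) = -24 / 17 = -1.41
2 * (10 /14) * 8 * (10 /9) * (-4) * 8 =-25600 /63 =-406.35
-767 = -767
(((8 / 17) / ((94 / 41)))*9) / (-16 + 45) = 1476 / 23171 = 0.06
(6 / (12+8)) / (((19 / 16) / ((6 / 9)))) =16 / 95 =0.17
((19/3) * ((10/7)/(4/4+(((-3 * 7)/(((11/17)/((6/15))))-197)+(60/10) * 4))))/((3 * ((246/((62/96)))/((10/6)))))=-809875/11352718944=-0.00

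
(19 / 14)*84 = 114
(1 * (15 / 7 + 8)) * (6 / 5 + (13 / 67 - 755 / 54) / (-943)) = 1471124189 / 119412090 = 12.32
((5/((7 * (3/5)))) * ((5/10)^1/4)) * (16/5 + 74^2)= 815.36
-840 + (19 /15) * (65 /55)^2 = -1521389 /1815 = -838.23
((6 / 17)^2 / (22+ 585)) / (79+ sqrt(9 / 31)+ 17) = 0.00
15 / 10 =3 / 2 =1.50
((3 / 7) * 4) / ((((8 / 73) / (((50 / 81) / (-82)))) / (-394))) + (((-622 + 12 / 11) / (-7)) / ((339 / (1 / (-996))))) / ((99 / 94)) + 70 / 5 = 227624700806 / 3768866739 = 60.40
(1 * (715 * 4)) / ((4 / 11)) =7865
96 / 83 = 1.16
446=446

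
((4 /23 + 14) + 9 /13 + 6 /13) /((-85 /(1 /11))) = -4583 /279565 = -0.02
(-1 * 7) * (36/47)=-252/47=-5.36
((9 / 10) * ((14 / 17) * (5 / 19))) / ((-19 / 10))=-630 / 6137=-0.10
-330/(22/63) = -945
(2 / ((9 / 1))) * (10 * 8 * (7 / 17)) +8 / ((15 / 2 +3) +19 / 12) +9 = 376753 / 22185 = 16.98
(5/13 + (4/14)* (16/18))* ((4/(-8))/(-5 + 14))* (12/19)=-1046/46683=-0.02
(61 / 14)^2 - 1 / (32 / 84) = 6413 / 392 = 16.36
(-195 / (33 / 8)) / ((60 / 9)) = -78 / 11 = -7.09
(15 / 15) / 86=1 / 86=0.01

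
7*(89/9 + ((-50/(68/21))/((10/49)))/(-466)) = 20065759/285192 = 70.36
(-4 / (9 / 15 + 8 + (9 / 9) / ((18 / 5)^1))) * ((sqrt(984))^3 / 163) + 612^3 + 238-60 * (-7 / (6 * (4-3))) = 229221236-708480 * sqrt(246) / 130237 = 229221150.68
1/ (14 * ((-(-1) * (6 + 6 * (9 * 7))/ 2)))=1/ 2688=0.00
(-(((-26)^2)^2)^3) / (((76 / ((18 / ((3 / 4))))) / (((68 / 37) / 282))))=-6489169052994387968 / 33041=-196397477467219.15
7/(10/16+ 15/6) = 2.24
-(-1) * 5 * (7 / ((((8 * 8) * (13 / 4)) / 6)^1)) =1.01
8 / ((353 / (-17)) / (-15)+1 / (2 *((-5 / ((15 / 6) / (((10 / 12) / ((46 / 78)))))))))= 6.63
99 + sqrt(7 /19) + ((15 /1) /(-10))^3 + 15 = sqrt(133) /19 + 885 /8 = 111.23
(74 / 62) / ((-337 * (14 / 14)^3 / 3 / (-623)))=69153 / 10447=6.62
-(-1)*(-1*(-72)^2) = -5184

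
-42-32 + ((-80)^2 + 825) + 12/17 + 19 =121902/17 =7170.71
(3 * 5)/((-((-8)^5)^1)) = 0.00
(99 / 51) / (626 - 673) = -33 / 799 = -0.04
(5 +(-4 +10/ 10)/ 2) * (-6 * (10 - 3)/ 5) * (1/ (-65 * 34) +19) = -6172383/ 11050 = -558.59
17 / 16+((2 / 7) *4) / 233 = 1.07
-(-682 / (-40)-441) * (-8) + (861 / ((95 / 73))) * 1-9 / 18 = -518793 / 190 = -2730.49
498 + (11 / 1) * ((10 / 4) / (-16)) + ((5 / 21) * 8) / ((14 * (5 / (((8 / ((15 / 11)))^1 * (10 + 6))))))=498.84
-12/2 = -6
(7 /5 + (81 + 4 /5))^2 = 173056 /25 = 6922.24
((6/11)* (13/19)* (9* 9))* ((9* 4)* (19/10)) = 113724/55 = 2067.71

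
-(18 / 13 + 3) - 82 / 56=-2129 / 364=-5.85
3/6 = 1/2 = 0.50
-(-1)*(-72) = -72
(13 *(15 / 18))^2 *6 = 4225 / 6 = 704.17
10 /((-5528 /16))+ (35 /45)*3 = 4777 /2073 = 2.30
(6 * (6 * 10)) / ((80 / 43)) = 387 / 2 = 193.50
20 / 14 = 10 / 7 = 1.43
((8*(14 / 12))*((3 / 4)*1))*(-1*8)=-56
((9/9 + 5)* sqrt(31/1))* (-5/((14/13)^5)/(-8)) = 5569395* sqrt(31)/2151296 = 14.41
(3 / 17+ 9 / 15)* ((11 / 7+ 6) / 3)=1166 / 595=1.96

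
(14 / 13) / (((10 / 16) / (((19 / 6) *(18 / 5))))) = 6384 / 325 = 19.64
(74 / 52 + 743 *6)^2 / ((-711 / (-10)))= 67216215125 / 240318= 279696.96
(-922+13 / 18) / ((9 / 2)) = -204.73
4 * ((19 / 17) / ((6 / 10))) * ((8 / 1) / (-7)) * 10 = -30400 / 357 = -85.15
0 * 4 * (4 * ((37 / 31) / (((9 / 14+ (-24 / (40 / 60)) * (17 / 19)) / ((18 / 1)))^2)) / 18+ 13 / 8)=0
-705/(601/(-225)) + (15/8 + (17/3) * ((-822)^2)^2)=2587110251449.81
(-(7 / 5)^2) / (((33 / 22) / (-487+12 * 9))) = 37142 / 75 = 495.23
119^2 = 14161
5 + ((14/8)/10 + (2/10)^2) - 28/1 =-4557/200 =-22.78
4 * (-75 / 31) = -300 / 31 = -9.68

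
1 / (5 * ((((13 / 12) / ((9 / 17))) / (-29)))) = -3132 / 1105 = -2.83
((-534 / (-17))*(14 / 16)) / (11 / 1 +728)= 0.04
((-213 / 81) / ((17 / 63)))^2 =94.97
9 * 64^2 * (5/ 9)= 20480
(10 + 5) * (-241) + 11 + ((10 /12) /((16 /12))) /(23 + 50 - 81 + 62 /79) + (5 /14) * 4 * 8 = -22935529 /6384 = -3592.66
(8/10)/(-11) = -4/55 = -0.07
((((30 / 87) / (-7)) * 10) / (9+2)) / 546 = -50 / 609609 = -0.00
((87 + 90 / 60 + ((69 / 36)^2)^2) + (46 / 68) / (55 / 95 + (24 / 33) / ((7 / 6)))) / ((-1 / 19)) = -1208267571197 / 620068608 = -1948.60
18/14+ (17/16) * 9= 1215/112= 10.85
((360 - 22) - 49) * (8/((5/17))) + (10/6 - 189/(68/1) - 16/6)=2671387/340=7857.02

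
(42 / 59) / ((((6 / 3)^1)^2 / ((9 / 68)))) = 189 / 8024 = 0.02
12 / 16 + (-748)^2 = 559504.75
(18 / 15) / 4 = 3 / 10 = 0.30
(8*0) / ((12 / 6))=0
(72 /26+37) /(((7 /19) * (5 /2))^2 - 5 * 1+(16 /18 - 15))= -2.18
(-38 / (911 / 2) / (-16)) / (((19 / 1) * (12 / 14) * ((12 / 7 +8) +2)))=49 / 1792848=0.00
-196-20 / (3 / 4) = -668 / 3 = -222.67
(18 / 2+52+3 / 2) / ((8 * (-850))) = -0.01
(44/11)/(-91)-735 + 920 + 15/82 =1381507/7462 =185.14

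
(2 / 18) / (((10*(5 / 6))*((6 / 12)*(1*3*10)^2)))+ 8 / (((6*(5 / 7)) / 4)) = 252001 / 33750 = 7.47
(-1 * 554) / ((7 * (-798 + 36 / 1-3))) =554 / 5355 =0.10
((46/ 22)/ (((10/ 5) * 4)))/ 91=23/ 8008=0.00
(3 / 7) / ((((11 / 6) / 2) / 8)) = 288 / 77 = 3.74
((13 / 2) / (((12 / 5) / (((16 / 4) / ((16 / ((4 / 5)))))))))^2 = 169 / 576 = 0.29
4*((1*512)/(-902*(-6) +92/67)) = 17152/45337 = 0.38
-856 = -856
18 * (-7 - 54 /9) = -234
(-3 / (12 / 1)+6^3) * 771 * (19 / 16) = 12642087 / 64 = 197532.61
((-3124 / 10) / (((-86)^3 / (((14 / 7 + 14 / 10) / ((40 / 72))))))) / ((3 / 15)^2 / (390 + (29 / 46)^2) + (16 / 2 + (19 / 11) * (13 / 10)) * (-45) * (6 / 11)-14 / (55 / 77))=-1327113169877 / 119684282059148340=-0.00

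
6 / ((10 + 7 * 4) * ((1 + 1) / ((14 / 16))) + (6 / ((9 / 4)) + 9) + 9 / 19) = 1197 / 19750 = 0.06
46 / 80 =0.58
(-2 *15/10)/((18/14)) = -7/3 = -2.33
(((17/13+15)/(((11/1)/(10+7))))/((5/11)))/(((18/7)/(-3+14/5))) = -12614/2925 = -4.31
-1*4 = -4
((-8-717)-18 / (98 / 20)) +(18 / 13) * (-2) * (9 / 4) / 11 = -5109784 / 7007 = -729.24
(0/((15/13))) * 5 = 0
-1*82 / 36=-41 / 18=-2.28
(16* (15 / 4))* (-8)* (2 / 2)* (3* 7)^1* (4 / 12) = -3360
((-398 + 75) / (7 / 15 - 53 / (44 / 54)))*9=959310 / 21311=45.01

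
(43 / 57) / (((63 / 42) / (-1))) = -86 / 171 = -0.50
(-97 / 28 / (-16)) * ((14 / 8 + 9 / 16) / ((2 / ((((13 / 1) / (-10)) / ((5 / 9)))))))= -419913 / 716800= -0.59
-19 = -19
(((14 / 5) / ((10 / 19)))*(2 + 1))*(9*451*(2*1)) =3239082 / 25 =129563.28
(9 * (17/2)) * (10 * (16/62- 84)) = -1985940/31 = -64062.58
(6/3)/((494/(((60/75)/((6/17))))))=34/3705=0.01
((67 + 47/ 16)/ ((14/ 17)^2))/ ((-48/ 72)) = -970173/ 6272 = -154.68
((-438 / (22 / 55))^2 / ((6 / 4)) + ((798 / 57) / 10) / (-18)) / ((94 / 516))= 3093484199 / 705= 4387920.85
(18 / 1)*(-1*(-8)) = 144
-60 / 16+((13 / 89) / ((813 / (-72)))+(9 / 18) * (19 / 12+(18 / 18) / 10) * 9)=3677727 / 964760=3.81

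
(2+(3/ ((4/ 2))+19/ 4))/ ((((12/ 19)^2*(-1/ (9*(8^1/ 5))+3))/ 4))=11913/ 422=28.23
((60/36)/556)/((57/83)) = 415/95076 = 0.00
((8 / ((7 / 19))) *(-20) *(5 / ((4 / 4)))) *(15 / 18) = -38000 / 21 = -1809.52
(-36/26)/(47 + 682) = -0.00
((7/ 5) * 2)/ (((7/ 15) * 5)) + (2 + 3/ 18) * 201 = 436.70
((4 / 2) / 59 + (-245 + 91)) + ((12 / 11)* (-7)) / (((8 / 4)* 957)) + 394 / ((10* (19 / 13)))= -2498068899 / 19667945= -127.01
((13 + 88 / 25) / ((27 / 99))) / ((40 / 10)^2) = 4543 / 1200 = 3.79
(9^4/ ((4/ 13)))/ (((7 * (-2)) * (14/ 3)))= -255879/ 784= -326.38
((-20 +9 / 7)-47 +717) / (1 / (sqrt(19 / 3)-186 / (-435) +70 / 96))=36704509 / 48720 +4559 *sqrt(57) / 21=2392.41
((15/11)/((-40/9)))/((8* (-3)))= 9/704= 0.01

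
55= 55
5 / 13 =0.38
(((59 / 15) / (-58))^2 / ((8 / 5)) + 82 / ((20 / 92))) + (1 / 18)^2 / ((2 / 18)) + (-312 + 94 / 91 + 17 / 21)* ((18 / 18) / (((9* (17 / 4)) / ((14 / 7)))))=2029052188129 / 5620436640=361.01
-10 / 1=-10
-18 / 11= -1.64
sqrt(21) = 4.58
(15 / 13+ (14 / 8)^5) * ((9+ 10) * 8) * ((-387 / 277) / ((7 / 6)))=-5158519209 / 1613248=-3197.60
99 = 99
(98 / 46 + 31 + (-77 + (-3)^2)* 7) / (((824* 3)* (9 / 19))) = -96767 / 255852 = -0.38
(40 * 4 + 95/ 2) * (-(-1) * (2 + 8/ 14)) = 3735/ 7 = 533.57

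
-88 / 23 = -3.83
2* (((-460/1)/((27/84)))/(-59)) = 25760/531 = 48.51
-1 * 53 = -53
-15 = -15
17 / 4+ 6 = 41 / 4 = 10.25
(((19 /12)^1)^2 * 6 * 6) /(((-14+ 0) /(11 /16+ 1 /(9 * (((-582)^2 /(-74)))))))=-432329629 /97552512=-4.43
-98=-98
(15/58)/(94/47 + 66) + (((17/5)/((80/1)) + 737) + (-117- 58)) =110835531/197200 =562.05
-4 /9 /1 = -4 /9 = -0.44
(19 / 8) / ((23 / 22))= 209 / 92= 2.27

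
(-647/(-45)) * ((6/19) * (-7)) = -9058/285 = -31.78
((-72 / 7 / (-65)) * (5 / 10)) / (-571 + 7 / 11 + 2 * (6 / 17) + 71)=-748 / 4714255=-0.00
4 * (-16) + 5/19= -1211/19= -63.74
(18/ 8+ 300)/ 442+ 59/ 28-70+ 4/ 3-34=-285245/ 2856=-99.88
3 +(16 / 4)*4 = 19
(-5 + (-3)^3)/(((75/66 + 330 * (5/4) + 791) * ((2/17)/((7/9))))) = -2992/17037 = -0.18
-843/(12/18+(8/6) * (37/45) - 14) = 113805/1652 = 68.89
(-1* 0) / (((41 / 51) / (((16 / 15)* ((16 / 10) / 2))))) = 0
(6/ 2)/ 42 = 1/ 14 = 0.07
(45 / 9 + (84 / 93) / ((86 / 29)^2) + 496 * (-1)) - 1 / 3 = -84470545 / 171957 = -491.23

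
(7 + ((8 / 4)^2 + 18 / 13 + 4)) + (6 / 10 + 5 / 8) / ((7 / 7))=9157 / 520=17.61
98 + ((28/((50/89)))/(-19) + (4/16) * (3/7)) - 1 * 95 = 6437/13300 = 0.48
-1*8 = -8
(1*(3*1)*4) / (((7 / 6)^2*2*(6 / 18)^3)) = 5832 / 49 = 119.02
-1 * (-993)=993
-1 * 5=-5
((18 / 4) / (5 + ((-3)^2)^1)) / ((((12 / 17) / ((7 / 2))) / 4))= 51 / 8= 6.38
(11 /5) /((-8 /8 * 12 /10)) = -11 /6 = -1.83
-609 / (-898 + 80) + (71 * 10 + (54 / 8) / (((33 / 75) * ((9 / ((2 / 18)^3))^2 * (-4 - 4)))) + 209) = 211110328583423 / 229531493664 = 919.74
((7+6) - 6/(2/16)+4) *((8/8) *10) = -310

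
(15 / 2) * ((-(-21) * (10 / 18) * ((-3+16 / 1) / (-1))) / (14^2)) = -325 / 56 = -5.80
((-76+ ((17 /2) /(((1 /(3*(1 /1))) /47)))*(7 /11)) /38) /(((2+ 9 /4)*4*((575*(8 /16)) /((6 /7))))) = 45321 /14300825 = 0.00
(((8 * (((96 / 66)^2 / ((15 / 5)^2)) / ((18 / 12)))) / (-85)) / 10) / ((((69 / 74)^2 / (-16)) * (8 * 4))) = 5607424 / 6610529475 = 0.00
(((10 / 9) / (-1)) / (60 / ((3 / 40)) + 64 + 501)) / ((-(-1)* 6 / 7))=-1 / 1053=-0.00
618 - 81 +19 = 556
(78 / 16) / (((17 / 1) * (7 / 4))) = 39 / 238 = 0.16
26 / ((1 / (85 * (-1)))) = -2210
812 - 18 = 794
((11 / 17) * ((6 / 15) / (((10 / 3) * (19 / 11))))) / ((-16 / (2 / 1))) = -363 / 64600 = -0.01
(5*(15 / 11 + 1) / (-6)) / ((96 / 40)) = -325 / 396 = -0.82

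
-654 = -654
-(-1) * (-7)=-7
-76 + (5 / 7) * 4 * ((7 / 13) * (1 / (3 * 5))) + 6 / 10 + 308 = 45377 / 195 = 232.70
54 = 54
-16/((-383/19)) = 304/383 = 0.79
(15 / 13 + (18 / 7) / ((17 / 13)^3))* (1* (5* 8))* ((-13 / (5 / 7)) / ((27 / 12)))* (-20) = 219725440 / 14739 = 14907.76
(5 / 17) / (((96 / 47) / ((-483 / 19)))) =-37835 / 10336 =-3.66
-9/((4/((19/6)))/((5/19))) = -15/8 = -1.88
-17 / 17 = -1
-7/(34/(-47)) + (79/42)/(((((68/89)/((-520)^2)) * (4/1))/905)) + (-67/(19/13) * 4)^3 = 707392095821875/4897326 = 144444559.30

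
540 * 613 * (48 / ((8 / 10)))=19861200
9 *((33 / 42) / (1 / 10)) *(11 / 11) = 70.71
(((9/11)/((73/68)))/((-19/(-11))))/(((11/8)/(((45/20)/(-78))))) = -1836/198341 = -0.01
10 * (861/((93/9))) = 25830/31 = 833.23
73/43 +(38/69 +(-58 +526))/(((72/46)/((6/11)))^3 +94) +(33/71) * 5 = 52465373003/6554152923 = 8.00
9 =9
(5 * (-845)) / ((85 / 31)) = -26195 / 17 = -1540.88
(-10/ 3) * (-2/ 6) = 10/ 9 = 1.11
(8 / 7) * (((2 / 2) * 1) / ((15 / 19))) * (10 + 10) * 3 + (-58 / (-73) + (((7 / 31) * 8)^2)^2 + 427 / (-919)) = 97.84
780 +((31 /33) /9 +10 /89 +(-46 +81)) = 21548624 /26433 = 815.22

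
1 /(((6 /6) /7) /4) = 28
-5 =-5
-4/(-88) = 1/22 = 0.05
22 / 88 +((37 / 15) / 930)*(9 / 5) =0.25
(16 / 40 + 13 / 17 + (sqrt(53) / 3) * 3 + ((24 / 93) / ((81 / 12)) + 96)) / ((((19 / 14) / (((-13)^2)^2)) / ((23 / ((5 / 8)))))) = 73573136 * sqrt(53) / 95 + 508795242727408 / 6758775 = 80917320.71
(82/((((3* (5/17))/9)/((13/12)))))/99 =9061/990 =9.15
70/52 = 35/26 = 1.35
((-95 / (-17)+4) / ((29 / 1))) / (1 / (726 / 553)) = 0.43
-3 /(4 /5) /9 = -5 /12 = -0.42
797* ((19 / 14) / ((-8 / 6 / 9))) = -408861 / 56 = -7301.09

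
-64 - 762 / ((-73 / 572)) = 431192 / 73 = 5906.74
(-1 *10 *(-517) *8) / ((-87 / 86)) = -3556960 / 87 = -40884.60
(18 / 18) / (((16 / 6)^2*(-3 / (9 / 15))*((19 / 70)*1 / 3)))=-189 / 608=-0.31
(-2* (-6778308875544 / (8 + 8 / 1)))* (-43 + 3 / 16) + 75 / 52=-7545105067089615 / 208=-36274543591777.00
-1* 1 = -1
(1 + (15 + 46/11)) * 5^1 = 1110/11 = 100.91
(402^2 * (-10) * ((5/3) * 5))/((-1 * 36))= 1122250/3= 374083.33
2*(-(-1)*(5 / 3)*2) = 20 / 3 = 6.67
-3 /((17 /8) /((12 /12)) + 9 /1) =-24 /89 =-0.27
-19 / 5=-3.80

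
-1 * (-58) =58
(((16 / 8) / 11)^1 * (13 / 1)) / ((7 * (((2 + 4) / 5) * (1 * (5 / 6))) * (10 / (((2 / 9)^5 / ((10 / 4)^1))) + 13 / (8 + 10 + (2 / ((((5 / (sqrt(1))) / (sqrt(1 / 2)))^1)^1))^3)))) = 173056 * sqrt(2) / 1699040693230042855 + 8882781740352 / 1213600495164316325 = 0.00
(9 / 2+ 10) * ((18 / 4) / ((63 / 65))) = 1885 / 28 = 67.32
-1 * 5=-5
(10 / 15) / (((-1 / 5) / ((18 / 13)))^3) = -221.21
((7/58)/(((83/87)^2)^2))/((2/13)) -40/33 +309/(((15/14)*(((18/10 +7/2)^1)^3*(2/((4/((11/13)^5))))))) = 118344885810482661019/13654778200961620404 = 8.67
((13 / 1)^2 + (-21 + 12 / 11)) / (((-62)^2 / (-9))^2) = 16605 / 20317462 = 0.00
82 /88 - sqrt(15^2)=-619 /44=-14.07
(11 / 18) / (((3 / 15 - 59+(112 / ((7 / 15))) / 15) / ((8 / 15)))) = -22 / 2889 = -0.01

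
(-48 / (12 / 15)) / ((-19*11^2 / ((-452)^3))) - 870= -5542724610 / 2299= -2410928.49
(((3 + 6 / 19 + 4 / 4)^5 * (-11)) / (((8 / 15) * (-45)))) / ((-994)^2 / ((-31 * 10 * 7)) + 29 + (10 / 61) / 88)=-2120733856560880 / 1317447553220517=-1.61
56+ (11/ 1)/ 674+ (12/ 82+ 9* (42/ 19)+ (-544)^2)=155419946689/ 525046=296012.06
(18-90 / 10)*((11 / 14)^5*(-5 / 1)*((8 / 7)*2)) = -7247295 / 235298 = -30.80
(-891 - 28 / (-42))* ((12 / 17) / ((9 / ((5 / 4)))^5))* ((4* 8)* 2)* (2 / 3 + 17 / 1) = -442384375 / 12045996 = -36.72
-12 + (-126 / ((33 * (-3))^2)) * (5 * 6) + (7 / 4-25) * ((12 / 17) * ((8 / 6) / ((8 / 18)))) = -380263 / 6171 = -61.62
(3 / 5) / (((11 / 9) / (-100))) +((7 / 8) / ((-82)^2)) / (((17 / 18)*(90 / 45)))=-493809867 / 10059104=-49.09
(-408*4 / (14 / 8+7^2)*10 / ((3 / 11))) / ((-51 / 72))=337920 / 203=1664.63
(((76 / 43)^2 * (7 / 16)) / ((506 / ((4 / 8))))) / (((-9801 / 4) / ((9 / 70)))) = -361 / 5094309330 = -0.00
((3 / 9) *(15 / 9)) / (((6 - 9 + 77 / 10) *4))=25 / 846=0.03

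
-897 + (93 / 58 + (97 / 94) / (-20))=-48819833 / 54520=-895.45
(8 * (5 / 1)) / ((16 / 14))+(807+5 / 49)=41263 / 49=842.10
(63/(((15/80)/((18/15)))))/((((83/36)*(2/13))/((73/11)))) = 34437312/4565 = 7543.77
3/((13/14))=42/13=3.23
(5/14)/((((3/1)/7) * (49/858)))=715/49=14.59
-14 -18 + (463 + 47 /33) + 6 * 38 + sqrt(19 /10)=sqrt(190) /10 + 21794 /33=661.80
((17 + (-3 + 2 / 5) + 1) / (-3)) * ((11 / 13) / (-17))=847 / 3315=0.26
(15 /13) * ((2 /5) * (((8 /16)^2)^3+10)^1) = 1923 /416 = 4.62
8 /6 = 4 /3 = 1.33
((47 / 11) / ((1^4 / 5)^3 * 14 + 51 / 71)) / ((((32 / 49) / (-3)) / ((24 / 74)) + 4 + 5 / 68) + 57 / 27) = 12508744500 / 13402051883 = 0.93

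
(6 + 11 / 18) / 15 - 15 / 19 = -1789 / 5130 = -0.35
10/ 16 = 0.62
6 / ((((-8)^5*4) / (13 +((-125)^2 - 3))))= -0.72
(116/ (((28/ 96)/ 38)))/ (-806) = -52896/ 2821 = -18.75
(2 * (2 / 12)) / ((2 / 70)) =35 / 3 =11.67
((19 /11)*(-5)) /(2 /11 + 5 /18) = -1710 /91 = -18.79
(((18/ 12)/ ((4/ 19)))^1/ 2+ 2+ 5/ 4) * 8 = 109/ 2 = 54.50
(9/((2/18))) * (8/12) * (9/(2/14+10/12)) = 20412/41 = 497.85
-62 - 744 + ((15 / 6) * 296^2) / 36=47506 / 9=5278.44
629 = 629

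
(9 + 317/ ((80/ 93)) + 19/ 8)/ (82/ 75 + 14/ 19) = 8661435/ 41728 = 207.57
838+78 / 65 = 4196 / 5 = 839.20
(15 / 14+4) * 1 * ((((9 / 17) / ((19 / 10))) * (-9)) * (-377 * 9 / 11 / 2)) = 97565715 / 49742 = 1961.44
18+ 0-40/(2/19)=-362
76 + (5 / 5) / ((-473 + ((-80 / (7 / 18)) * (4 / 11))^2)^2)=70112298697066205 / 922530245551489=76.00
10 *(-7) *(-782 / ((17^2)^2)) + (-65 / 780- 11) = -614789 / 58956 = -10.43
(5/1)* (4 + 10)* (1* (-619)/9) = -43330/9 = -4814.44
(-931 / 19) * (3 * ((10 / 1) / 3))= -490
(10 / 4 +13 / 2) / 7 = 9 / 7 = 1.29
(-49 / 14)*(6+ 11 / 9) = -455 / 18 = -25.28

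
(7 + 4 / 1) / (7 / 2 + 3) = 22 / 13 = 1.69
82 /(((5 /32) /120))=62976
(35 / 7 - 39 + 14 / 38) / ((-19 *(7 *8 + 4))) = 213 / 7220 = 0.03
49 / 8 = 6.12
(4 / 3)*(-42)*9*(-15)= 7560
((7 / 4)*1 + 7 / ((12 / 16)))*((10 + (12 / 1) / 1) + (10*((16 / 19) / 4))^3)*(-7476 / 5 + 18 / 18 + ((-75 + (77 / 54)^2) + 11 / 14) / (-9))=-146680313948177 / 284222520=-516075.62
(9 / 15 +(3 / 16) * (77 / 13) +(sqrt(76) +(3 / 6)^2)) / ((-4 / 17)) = -17 * sqrt(19) / 2- 34663 / 4160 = -45.38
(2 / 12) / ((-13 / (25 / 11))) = -25 / 858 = -0.03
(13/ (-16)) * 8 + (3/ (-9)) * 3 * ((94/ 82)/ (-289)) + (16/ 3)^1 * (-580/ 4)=-55441189/ 71094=-779.83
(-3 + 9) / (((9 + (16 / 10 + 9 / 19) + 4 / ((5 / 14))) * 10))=57 / 2116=0.03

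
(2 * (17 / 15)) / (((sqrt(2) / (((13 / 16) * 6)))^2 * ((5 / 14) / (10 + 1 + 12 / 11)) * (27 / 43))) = 115014809 / 79200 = 1452.21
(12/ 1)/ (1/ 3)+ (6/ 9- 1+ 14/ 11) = 1219/ 33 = 36.94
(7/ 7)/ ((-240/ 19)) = -0.08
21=21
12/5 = 2.40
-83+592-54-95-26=334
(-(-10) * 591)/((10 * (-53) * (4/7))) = -19.51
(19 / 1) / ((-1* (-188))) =19 / 188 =0.10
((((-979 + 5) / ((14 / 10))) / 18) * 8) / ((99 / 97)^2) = -183287320 / 617463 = -296.84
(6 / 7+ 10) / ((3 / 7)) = 76 / 3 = 25.33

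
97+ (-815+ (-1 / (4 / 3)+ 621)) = -391 / 4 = -97.75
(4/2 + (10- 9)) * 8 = 24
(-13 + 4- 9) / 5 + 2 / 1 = -8 / 5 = -1.60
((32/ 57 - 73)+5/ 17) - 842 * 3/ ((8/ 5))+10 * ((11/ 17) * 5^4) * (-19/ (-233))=-1193111011/ 903108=-1321.12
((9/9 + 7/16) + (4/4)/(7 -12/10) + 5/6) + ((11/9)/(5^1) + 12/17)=1204583/354960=3.39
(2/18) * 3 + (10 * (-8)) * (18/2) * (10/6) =-1199.67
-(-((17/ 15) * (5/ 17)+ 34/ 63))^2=-3025/ 3969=-0.76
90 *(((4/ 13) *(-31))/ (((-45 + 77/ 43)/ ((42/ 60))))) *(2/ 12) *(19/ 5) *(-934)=-496763778/ 60385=-8226.61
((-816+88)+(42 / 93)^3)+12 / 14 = -151616982 / 208537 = -727.05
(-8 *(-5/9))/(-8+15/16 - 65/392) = -31360/51003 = -0.61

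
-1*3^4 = -81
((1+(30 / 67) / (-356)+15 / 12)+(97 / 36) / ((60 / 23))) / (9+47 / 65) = 549476629 / 1628042112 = 0.34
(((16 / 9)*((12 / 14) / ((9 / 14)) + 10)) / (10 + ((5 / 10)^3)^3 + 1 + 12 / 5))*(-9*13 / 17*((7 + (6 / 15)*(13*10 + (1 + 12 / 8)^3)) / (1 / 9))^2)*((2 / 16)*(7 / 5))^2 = -18745809264 / 171545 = -109276.34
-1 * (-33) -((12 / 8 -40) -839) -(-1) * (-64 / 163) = 910.11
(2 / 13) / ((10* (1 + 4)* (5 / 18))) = 18 / 1625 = 0.01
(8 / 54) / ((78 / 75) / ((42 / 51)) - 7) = -175 / 6777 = -0.03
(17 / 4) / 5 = 17 / 20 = 0.85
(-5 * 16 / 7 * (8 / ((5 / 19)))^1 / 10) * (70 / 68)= -35.76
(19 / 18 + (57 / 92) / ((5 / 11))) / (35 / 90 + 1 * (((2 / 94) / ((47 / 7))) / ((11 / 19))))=243305887 / 39672010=6.13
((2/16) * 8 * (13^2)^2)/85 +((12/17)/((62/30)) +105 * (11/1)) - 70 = 3745266/2635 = 1421.35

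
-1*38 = -38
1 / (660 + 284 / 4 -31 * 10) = 1 / 421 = 0.00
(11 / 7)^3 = 1331 / 343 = 3.88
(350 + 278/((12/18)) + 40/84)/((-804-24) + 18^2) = -16117/10584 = -1.52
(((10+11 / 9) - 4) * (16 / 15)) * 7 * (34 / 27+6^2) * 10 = 14647360 / 729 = 20092.40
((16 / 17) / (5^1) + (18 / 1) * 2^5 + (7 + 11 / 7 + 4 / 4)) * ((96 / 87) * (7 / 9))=11152864 / 22185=502.72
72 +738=810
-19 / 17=-1.12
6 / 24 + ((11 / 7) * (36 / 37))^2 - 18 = -15.41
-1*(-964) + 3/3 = 965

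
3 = 3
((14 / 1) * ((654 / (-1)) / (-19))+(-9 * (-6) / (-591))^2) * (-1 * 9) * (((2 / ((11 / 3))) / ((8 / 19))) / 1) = -218050380 / 38809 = -5618.55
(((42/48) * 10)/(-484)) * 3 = -105/1936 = -0.05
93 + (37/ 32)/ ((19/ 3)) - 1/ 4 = 56503/ 608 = 92.93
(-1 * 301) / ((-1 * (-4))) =-301 / 4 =-75.25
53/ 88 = 0.60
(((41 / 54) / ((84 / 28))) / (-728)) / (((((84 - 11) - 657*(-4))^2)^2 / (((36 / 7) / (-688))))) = 41 / 839708806861549550016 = 0.00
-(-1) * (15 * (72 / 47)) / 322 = 540 / 7567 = 0.07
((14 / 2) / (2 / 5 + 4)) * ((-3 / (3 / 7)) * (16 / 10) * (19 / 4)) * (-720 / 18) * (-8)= -297920 / 11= -27083.64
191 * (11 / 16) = 2101 / 16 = 131.31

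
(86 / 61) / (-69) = -86 / 4209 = -0.02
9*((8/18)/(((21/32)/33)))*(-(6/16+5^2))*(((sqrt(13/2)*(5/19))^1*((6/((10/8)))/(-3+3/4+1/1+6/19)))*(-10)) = -2449920*sqrt(26)/71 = -175946.34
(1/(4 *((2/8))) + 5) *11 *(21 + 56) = 5082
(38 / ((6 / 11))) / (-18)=-209 / 54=-3.87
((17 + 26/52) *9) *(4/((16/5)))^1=1575/8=196.88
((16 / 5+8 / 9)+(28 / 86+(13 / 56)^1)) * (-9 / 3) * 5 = -69.70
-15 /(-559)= 15 /559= 0.03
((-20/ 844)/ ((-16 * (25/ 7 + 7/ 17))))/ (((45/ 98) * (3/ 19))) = 110789/ 21603024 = 0.01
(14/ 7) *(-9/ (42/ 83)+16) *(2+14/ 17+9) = -5025/ 119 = -42.23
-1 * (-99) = 99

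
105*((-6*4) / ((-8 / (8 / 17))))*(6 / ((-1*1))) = -15120 / 17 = -889.41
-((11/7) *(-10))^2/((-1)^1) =12100/49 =246.94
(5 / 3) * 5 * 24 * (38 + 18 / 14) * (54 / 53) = 2970000 / 371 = 8005.39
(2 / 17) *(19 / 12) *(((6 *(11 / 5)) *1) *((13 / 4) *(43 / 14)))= 116831 / 4760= 24.54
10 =10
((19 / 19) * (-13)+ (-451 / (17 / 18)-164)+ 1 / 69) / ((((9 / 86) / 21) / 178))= -82268590376 / 3519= -23378400.22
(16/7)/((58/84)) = 96/29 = 3.31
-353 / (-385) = 0.92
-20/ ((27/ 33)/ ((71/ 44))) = -355/ 9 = -39.44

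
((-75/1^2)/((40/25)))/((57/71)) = -8875/152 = -58.39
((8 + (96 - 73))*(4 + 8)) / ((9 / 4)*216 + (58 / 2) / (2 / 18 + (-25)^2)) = 24056 / 31431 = 0.77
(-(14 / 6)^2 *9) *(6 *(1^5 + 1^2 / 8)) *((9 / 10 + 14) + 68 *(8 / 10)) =-916839 / 40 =-22920.98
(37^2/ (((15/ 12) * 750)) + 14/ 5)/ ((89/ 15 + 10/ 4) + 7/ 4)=31952/ 76375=0.42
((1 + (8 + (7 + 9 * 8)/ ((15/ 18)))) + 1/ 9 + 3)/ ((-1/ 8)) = -38488/ 45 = -855.29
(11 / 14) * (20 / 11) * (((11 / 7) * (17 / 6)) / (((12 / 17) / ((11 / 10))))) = 34969 / 3528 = 9.91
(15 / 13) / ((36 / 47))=1.51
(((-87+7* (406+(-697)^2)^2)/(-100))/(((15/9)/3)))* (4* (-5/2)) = 7446758325696/25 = 297870333027.84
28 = 28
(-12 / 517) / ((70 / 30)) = -36 / 3619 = -0.01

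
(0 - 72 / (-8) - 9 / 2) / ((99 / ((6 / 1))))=0.27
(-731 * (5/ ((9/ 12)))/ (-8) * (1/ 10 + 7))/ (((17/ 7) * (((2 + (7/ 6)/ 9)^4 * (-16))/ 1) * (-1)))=3785808537/ 699602500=5.41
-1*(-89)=89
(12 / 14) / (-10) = -3 / 35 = -0.09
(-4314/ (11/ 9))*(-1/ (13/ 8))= 310608/ 143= 2172.08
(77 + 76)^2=23409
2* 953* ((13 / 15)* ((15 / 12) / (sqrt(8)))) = 12389* sqrt(2) / 24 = 730.03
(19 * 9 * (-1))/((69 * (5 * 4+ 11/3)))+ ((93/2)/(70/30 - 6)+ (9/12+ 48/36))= -2307139/215556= -10.70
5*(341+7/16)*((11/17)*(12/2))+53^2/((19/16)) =23238889/2584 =8993.38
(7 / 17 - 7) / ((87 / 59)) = -6608 / 1479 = -4.47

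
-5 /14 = -0.36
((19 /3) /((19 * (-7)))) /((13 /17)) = -17 /273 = -0.06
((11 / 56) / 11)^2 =1 / 3136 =0.00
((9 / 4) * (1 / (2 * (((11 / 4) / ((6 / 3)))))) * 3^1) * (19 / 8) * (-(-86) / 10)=22059 / 440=50.13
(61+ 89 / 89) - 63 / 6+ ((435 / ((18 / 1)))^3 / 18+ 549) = 5383369 / 3888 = 1384.61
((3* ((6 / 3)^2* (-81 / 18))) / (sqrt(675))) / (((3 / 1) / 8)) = -16* sqrt(3) / 5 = -5.54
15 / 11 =1.36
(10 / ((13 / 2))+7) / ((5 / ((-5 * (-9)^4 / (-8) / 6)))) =242757 / 208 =1167.10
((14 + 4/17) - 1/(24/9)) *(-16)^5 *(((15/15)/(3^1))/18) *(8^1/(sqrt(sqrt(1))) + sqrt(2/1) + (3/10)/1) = -1025343488/459 - 123535360 *sqrt(2)/459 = -2614485.55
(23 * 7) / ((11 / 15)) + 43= 2888 / 11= 262.55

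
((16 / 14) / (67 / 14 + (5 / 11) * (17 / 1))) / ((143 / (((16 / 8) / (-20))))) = -0.00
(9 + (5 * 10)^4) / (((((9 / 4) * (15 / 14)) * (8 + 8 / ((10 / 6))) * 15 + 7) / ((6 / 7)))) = 37500054 / 3289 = 11401.66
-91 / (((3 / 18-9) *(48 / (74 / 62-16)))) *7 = -292383 / 13144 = -22.24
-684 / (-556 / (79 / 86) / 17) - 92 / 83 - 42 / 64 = 276964985 / 15874912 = 17.45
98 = 98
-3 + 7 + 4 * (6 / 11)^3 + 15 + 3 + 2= 32808 / 1331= 24.65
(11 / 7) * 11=121 / 7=17.29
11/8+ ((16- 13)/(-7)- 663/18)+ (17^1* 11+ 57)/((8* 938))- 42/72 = -410143/11256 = -36.44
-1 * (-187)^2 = -34969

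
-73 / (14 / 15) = -78.21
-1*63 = -63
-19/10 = -1.90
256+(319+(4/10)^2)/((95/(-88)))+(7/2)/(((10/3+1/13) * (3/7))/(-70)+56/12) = -1171436691/30122125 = -38.89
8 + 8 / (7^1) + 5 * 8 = 344 / 7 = 49.14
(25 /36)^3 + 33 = 1555273 /46656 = 33.33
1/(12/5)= 5/12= 0.42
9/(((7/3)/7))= 27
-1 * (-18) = 18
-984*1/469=-984/469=-2.10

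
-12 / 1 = -12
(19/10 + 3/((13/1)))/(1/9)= 2493/130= 19.18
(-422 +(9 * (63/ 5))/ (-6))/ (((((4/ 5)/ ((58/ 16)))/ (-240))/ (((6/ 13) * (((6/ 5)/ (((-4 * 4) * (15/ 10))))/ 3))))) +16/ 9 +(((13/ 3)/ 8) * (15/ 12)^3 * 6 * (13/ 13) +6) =-110048819/ 29952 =-3674.17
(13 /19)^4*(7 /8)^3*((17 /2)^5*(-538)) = -3741660818536459 /1067589632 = -3504774.41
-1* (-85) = 85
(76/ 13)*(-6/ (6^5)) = -19/ 4212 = -0.00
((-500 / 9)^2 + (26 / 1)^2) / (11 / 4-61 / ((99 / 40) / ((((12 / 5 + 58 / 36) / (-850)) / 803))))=1368.08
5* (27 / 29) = 135 / 29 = 4.66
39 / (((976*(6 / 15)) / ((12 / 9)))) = 65 / 488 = 0.13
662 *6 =3972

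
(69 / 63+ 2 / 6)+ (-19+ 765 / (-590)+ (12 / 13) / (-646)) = -65446371 / 3468374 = -18.87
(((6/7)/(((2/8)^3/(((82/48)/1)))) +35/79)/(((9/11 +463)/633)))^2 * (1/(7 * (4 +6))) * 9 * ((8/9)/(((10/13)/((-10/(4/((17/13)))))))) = -2234602013441484753/278611613589260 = -8020.49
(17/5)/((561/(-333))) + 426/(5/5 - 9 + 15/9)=-69.28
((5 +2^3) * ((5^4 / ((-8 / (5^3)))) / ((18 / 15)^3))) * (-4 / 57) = 126953125 / 24624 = 5155.67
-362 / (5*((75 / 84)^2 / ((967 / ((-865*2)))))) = 137221168 / 2703125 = 50.76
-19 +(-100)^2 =9981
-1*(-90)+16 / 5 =466 / 5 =93.20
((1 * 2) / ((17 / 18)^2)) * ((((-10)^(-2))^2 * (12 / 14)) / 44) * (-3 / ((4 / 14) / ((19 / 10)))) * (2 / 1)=-13851 / 79475000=-0.00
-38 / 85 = -0.45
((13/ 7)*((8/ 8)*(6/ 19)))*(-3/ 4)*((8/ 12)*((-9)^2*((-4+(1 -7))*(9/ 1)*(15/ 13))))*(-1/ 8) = -308.32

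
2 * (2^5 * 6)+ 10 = 394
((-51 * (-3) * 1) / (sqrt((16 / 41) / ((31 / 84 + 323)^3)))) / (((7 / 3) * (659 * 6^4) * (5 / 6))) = 461771 * sqrt(23387343) / 2603946240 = 0.86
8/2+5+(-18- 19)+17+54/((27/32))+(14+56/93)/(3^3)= 134441/2511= 53.54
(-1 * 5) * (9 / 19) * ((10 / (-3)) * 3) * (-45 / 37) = -20250 / 703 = -28.81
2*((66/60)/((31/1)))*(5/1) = 11/31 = 0.35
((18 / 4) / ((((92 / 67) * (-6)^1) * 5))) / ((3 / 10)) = -67 / 184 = -0.36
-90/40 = -9/4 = -2.25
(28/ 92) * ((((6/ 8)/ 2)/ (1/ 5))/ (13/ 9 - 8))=-0.09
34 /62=17 /31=0.55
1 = 1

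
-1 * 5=-5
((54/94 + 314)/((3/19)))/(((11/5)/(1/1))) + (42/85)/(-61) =7282656233/8041935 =905.59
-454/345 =-1.32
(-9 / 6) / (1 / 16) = -24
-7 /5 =-1.40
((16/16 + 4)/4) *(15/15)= 5/4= 1.25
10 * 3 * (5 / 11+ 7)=2460 / 11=223.64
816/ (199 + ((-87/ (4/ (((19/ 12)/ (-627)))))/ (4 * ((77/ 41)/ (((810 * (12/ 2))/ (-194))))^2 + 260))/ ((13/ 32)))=75293478620385168/ 18362060532035027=4.10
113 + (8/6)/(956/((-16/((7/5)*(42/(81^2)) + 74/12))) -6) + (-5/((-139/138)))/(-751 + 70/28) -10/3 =109.66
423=423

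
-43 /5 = -8.60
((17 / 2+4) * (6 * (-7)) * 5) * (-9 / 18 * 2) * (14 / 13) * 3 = 110250 / 13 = 8480.77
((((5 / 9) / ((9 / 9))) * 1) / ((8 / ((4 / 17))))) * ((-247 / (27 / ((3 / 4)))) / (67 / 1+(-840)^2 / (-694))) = 428545 / 3630333816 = 0.00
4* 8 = 32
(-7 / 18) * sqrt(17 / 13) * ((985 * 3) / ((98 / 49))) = -6895 * sqrt(221) / 156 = -657.06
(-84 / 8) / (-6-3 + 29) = -21 / 40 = -0.52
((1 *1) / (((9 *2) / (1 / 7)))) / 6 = 1 / 756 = 0.00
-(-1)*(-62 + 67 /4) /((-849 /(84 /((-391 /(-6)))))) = 7602 /110653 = 0.07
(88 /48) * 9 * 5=165 /2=82.50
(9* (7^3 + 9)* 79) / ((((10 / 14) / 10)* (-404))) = -875952 / 101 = -8672.79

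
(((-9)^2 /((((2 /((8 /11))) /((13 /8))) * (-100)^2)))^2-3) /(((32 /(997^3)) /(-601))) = 86481506589603830000643 /1548800000000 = 55837749605.89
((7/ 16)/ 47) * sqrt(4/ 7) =sqrt(7)/ 376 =0.01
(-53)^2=2809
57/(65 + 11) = 0.75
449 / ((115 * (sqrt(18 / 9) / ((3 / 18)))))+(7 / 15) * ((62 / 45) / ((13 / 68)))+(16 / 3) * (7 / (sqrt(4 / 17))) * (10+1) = 449 * sqrt(2) / 1380+29512 / 8775+616 * sqrt(17) / 3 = 850.43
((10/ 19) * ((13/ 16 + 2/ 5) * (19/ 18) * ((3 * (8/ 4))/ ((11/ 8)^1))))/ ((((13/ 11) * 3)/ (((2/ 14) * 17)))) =1649/ 819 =2.01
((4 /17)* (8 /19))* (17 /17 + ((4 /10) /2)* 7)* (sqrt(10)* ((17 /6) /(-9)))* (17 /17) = -64* sqrt(10) /855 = -0.24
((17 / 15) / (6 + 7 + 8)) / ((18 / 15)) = 17 / 378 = 0.04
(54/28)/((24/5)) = 45/112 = 0.40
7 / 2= 3.50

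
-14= -14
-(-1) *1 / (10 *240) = 1 / 2400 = 0.00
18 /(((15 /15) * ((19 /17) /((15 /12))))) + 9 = 1107 /38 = 29.13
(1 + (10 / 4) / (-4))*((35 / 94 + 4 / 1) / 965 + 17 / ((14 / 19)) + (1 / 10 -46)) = -43477743 / 5079760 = -8.56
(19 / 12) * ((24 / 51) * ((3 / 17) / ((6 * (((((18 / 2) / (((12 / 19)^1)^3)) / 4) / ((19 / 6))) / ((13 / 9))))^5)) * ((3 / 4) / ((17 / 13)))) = 2591373349879808 / 7582750018592854905963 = 0.00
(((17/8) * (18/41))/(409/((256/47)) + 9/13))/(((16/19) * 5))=151164/51701615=0.00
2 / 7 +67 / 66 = 601 / 462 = 1.30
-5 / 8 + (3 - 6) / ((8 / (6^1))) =-23 / 8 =-2.88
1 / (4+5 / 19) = 19 / 81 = 0.23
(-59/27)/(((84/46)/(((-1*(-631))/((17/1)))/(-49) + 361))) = -203605637/472311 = -431.08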